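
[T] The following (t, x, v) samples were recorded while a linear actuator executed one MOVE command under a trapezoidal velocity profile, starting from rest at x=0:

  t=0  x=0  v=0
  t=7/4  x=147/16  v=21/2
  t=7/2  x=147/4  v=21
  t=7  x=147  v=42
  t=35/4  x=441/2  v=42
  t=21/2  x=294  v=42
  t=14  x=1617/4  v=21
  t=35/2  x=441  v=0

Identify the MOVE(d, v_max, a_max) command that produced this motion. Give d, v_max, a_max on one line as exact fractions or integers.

d=441 v_max=42 a_max=6

final state: t=35/2, x=441, v=0 → d = 441
a_max = (21/2−0)/(7/4−0) = 6
max v = 42 over t∈[7,21/2] → v_max = 42
check: 42·(7+7/2) = 441 ✓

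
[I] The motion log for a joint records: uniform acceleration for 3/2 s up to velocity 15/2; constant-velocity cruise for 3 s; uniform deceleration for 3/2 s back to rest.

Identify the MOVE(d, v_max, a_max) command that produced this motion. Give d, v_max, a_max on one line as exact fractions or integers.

a_max = (15/2)/(3/2) = 5
d_a = ½·15/2·3/2 = 45/8; d_c = 15/2·3 = 45/2
d = 2·45/8 + 45/2 = 135/4
t_c = 3 > 0 → v_max = v_peak = 15/2

d=135/4 v_max=15/2 a_max=5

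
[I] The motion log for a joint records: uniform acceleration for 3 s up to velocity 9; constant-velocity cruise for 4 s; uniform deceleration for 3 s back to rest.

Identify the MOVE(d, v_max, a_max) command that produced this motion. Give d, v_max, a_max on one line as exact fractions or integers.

a_max = 9/3 = 3
d_a = ½·9·3 = 27/2; d_c = 9·4 = 36
d = 2·27/2 + 36 = 63
t_c = 4 > 0 so v_max = 9

d=63 v_max=9 a_max=3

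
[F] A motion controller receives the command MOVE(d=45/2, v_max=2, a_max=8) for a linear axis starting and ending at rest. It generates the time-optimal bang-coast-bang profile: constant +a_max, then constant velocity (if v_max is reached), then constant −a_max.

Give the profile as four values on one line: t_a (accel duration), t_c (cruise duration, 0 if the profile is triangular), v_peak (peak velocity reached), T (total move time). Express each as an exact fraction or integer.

t_a=1/4 t_c=11 v_peak=2 T=23/2

(v_max)²/a_max = 2²/8 = 1/2
45/2 ≥ 1/2 ⇒ cruise phase
t_a = 2/8 = 1/4; v_peak = 2
d_cruise = 45/2 − 1/2 = 22; t_c = 22/2 = 11
T = 2·1/4 + 11 = 23/2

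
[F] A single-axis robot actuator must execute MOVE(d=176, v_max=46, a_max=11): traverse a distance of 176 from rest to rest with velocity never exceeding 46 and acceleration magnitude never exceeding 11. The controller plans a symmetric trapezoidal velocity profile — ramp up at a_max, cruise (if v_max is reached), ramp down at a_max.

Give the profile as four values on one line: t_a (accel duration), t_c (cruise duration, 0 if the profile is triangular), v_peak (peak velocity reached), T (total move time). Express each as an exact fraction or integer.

t_a=4 t_c=0 v_peak=44 T=8

v_max²/a_max = 46²/11 = 2116/11
176 < 2116/11 so t_c = 0
v_peak = √(176·11) = √1936 = 44
t_a = 44/11 = 4; t_c = 0
T = 2·4 = 8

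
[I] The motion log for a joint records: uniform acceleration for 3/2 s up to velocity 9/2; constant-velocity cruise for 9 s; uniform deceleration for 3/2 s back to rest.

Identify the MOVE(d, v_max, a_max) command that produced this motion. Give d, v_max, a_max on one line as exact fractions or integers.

a_max = (9/2)/(3/2) = 3
d_a = ½·9/2·3/2 = 27/8; d_c = 9/2·9 = 81/2
d = 2·27/8 + 81/2 = 189/4
t_c = 9 > 0 → v_max = v_peak = 9/2

d=189/4 v_max=9/2 a_max=3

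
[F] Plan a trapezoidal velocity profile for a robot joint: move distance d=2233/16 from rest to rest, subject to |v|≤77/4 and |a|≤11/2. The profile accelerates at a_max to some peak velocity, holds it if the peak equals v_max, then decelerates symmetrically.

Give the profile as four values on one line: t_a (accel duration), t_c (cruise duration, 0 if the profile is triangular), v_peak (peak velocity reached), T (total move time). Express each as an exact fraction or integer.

t_a=7/2 t_c=15/4 v_peak=77/4 T=43/4

vₘ²/aₘ = (77/4)²/(11/2) = 539/8
2233/16 ≥ 539/8 → trapezoidal
t_a = (77/4)/(11/2) = 7/2; v_peak = 77/4
d_cruise = 2233/16 − 539/8 = 1155/16; t_c = (1155/16)/(77/4) = 15/4
T = 2·7/2 + 15/4 = 43/4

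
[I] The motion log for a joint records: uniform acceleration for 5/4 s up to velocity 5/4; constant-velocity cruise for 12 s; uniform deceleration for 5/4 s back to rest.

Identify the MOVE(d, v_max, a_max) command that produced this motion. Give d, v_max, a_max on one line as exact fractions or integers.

d=265/16 v_max=5/4 a_max=1

a_max = (5/4)/(5/4) = 1
d_a = ½·5/4·5/4 = 25/32; d_c = 5/4·12 = 15
d = 2·25/32 + 15 = 265/16
t_c = 12 > 0 → v_max = v_peak = 5/4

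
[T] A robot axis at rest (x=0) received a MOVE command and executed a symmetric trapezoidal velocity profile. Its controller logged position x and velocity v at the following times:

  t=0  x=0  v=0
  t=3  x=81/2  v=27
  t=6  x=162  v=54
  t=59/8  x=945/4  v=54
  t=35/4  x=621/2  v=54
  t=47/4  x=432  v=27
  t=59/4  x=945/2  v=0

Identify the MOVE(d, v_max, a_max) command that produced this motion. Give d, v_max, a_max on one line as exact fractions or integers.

final state: t=59/4, x=945/2, v=0 → d = 945/2
a_max = (27−0)/(3−0) = 9
max v = 54 over t∈[6,35/4] → v_max = 54
check: 54·(6+11/4) = 945/2 ✓

d=945/2 v_max=54 a_max=9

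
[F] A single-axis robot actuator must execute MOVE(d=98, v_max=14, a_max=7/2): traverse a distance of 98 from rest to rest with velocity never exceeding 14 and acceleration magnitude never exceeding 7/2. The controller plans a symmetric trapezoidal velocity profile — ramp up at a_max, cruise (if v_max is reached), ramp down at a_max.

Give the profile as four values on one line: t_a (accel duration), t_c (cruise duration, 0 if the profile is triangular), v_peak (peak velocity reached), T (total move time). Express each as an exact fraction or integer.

t_a=4 t_c=3 v_peak=14 T=11

vₘ²/aₘ = 14²/(7/2) = 56
98 ≥ 56 so v_max reached
t_a = 14/(7/2) = 4; v_peak = 14
d_cruise = 98 − 56 = 42; t_c = 42/14 = 3
T = 2·4 + 3 = 11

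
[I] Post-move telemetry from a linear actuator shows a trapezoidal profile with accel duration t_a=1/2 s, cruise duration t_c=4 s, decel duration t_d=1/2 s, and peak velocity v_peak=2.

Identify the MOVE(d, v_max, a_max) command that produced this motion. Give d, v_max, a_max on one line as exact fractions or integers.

d=9 v_max=2 a_max=4

a_max = 2/(1/2) = 4
d_a = ½·2·1/2 = 1/2; d_c = 2·4 = 8
d = 2·1/2 + 8 = 9
t_c = 4 > 0 ⇒ limit active, v_max = 2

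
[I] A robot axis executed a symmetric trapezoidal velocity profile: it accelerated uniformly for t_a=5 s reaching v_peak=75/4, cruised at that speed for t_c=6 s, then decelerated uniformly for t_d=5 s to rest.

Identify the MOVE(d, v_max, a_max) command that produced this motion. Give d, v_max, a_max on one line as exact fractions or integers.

a_max = (75/4)/5 = 15/4
d_a = ½·75/4·5 = 375/8; d_c = 75/4·6 = 225/2
d = 2·375/8 + 225/2 = 825/4
t_c = 6 > 0 → v_max = v_peak = 75/4

d=825/4 v_max=75/4 a_max=15/4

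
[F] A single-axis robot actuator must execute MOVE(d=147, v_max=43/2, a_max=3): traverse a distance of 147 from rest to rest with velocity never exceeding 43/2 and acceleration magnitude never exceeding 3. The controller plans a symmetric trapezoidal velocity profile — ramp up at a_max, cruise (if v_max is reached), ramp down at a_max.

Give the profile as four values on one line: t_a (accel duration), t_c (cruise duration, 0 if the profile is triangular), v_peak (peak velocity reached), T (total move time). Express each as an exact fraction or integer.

(v_max)²/a_max = (43/2)²/3 = 1849/12
147 < 1849/12 → triangular
v_peak = √(147·3) = √441 = 21
t_a = 21/3 = 7; t_c = 0
T = 2·7 = 14

t_a=7 t_c=0 v_peak=21 T=14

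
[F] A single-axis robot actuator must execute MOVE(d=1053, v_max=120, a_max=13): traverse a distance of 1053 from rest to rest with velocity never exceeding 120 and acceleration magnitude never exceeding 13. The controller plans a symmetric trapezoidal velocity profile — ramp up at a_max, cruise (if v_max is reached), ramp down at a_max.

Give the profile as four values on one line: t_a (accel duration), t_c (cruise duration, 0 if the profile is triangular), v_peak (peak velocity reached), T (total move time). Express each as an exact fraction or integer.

v_max²/a_max = 120²/13 = 14400/13
1053 < 14400/13 → triangular
v_peak = √(1053·13) = √13689 = 117
t_a = 117/13 = 9; t_c = 0
T = 2·9 = 18

t_a=9 t_c=0 v_peak=117 T=18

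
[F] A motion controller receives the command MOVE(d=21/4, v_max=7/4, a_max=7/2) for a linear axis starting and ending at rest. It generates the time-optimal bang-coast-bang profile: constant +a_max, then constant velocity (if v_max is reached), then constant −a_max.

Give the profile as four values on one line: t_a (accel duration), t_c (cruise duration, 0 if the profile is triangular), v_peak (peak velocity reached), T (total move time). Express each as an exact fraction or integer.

v_max²/a_max = (7/4)²/(7/2) = 7/8
21/4 ≥ 7/8 → trapezoidal
t_a = (7/4)/(7/2) = 1/2; v_peak = 7/4
d_cruise = 21/4 − 7/8 = 35/8; t_c = (35/8)/(7/4) = 5/2
T = 2·1/2 + 5/2 = 7/2

t_a=1/2 t_c=5/2 v_peak=7/4 T=7/2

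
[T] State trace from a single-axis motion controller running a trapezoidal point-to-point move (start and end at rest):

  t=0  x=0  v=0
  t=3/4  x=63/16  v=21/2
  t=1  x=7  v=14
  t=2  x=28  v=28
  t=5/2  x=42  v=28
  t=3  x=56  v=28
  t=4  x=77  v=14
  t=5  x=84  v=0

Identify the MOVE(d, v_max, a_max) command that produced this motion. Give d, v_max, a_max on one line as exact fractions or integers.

final state: t=5, x=84, v=0 → d = 84
a_max = (21/2−0)/(3/4−0) = 14
max v = 28 over t∈[2,3] → v_max = 28
check: 28·(2+1) = 84 ✓

d=84 v_max=28 a_max=14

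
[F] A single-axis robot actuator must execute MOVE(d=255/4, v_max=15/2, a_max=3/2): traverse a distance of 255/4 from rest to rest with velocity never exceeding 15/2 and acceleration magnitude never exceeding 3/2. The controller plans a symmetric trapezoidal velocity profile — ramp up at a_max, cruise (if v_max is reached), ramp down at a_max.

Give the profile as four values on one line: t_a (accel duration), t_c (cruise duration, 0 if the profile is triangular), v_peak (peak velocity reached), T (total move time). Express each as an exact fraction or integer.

vₘ²/aₘ = (15/2)²/(3/2) = 75/2
255/4 ≥ 75/2 → trapezoidal
t_a = (15/2)/(3/2) = 5; v_peak = 15/2
d_cruise = 255/4 − 75/2 = 105/4; t_c = (105/4)/(15/2) = 7/2
T = 2·5 + 7/2 = 27/2

t_a=5 t_c=7/2 v_peak=15/2 T=27/2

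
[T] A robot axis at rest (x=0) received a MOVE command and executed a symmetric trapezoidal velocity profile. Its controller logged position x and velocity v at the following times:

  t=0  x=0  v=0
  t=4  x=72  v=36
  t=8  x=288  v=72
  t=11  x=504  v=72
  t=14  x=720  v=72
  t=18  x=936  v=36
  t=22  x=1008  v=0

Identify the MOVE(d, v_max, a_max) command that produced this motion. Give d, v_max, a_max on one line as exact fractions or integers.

d=1008 v_max=72 a_max=9

final state: t=22, x=1008, v=0 → d = 1008
a_max = (36−0)/(4−0) = 9
max v = 72 over t∈[8,14] → v_max = 72
check: 72·(8+6) = 1008 ✓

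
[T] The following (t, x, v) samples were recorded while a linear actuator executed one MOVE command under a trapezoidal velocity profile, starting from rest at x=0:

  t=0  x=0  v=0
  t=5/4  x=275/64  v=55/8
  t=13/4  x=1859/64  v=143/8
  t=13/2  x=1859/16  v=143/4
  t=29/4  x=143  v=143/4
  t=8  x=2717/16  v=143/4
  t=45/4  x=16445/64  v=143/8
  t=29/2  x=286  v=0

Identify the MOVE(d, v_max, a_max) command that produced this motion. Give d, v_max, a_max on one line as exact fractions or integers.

d=286 v_max=143/4 a_max=11/2

final state: t=29/2, x=286, v=0 → d = 286
a_max = (55/8−0)/(5/4−0) = 11/2
max v = 143/4 over t∈[13/2,8] → v_max = 143/4
check: 143/4·(13/2+3/2) = 286 ✓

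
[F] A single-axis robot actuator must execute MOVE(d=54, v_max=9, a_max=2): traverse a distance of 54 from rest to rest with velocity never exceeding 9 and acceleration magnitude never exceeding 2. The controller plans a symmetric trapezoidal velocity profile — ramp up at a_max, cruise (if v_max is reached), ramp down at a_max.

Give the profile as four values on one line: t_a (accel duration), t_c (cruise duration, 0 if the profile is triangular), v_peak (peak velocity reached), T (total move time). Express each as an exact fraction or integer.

t_a=9/2 t_c=3/2 v_peak=9 T=21/2

v_max²/a_max = 9²/2 = 81/2
54 ≥ 81/2 → trapezoidal
t_a = 9/2; v_peak = 9
d_cruise = 54 − 81/2 = 27/2; t_c = (27/2)/9 = 3/2
T = 2·9/2 + 3/2 = 21/2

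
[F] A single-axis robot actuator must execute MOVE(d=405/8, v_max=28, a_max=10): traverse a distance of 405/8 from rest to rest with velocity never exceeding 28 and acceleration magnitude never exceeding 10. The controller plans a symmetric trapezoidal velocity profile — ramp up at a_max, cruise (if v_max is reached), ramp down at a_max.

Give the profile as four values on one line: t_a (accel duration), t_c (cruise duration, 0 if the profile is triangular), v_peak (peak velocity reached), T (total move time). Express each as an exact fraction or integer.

t_a=9/4 t_c=0 v_peak=45/2 T=9/2

vₘ²/aₘ = 28²/10 = 392/5
405/8 < 392/5 ⇒ no cruise
v_peak = √(405/8·10) = √(2025/4) = 45/2
t_a = (45/2)/10 = 9/4; t_c = 0
T = 2·9/4 = 9/2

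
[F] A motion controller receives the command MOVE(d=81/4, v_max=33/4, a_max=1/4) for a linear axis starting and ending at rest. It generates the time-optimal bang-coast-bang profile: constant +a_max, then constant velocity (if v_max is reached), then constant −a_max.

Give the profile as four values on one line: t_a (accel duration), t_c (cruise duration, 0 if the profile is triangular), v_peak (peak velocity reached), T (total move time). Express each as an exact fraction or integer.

t_a=9 t_c=0 v_peak=9/4 T=18

vₘ²/aₘ = (33/4)²/(1/4) = 1089/4
81/4 < 1089/4 ⇒ no cruise
v_peak = √(81/4·1/4) = √(81/16) = 9/4
t_a = (9/4)/(1/4) = 9; t_c = 0
T = 2·9 = 18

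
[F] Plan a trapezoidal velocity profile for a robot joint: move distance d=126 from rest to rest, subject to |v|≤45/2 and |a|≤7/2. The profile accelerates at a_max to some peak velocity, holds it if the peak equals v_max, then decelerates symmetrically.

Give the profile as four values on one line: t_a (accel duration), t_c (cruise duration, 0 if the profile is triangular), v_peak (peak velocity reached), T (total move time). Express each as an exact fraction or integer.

(v_max)²/a_max = (45/2)²/(7/2) = 2025/14
126 < 2025/14 so t_c = 0
v_peak = √(126·7/2) = √441 = 21
t_a = 21/(7/2) = 6; t_c = 0
T = 2·6 = 12

t_a=6 t_c=0 v_peak=21 T=12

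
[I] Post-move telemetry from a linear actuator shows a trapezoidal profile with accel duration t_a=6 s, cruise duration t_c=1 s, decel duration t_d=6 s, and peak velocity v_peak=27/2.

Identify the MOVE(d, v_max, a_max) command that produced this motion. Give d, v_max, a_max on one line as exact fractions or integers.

d=189/2 v_max=27/2 a_max=9/4

a_max = (27/2)/6 = 9/4
d_a = ½·27/2·6 = 81/2; d_c = 27/2·1 = 27/2
d = 2·81/2 + 27/2 = 189/2
t_c = 1 > 0 ⇒ limit active, v_max = 27/2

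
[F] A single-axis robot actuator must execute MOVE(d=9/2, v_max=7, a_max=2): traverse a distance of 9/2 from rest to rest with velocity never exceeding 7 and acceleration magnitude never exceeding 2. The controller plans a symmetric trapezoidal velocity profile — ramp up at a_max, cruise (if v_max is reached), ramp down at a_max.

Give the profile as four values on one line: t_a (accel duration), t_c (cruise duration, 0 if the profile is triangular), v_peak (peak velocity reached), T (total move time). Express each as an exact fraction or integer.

(v_max)²/a_max = 7²/2 = 49/2
9/2 < 49/2 ⇒ no cruise
v_peak = √(9/2·2) = √9 = 3
t_a = 3/2; t_c = 0
T = 2·3/2 = 3

t_a=3/2 t_c=0 v_peak=3 T=3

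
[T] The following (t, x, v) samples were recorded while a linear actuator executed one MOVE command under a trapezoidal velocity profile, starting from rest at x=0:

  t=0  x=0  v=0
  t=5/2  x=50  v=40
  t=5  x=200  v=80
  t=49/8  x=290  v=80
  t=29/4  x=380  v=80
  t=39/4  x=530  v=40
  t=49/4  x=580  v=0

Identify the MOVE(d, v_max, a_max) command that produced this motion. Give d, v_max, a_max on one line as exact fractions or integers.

final state: t=49/4, x=580, v=0 → d = 580
a_max = (40−0)/(5/2−0) = 16
max v = 80 over t∈[5,29/4] → v_max = 80
check: 80·(5+9/4) = 580 ✓

d=580 v_max=80 a_max=16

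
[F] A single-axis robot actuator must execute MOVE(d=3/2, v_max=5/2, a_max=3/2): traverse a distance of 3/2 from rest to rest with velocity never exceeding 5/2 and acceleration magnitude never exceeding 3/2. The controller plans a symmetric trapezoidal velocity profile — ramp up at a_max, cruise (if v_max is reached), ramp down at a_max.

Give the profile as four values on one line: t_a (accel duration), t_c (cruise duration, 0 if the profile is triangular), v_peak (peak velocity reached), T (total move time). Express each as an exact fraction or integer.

t_a=1 t_c=0 v_peak=3/2 T=2

v_max²/a_max = (5/2)²/(3/2) = 25/6
3/2 < 25/6 so t_c = 0
v_peak = √(3/2·3/2) = √(9/4) = 3/2
t_a = (3/2)/(3/2) = 1; t_c = 0
T = 2·1 = 2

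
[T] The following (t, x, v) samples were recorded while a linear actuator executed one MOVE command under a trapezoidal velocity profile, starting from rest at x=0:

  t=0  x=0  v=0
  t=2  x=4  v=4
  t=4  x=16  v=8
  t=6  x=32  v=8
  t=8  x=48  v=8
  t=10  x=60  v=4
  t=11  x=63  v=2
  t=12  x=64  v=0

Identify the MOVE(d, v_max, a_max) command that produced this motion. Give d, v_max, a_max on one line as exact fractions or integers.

final state: t=12, x=64, v=0 → d = 64
a_max = (4−0)/(2−0) = 2
max v = 8 over t∈[4,8] → v_max = 8
check: 8·(4+4) = 64 ✓

d=64 v_max=8 a_max=2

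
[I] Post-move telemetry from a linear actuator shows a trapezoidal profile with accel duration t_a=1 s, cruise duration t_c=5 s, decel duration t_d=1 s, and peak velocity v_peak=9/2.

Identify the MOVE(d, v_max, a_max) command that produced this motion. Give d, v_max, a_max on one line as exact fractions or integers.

a_max = (9/2)/1 = 9/2
d_a = ½·9/2·1 = 9/4; d_c = 9/2·5 = 45/2
d = 2·9/4 + 45/2 = 27
t_c = 5 > 0 ⇒ limit active, v_max = 9/2

d=27 v_max=9/2 a_max=9/2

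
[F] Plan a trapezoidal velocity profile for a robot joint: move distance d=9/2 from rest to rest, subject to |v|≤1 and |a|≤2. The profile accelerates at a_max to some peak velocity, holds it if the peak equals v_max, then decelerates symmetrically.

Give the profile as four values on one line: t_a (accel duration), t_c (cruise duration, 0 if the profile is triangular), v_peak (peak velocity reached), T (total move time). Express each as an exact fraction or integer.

t_a=1/2 t_c=4 v_peak=1 T=5

vₘ²/aₘ = 1²/2 = 1/2
9/2 ≥ 1/2 ⇒ cruise phase
t_a = 1/2; v_peak = 1
d_cruise = 9/2 − 1/2 = 4; t_c = 4/1 = 4
T = 2·1/2 + 4 = 5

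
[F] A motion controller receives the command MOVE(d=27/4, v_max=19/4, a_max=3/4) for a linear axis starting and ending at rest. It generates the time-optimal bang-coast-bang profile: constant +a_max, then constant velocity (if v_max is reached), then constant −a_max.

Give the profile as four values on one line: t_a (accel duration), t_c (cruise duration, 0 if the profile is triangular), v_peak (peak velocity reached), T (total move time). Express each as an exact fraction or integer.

v_max²/a_max = (19/4)²/(3/4) = 361/12
27/4 < 361/12 → triangular
v_peak = √(27/4·3/4) = √(81/16) = 9/4
t_a = (9/4)/(3/4) = 3; t_c = 0
T = 2·3 = 6

t_a=3 t_c=0 v_peak=9/4 T=6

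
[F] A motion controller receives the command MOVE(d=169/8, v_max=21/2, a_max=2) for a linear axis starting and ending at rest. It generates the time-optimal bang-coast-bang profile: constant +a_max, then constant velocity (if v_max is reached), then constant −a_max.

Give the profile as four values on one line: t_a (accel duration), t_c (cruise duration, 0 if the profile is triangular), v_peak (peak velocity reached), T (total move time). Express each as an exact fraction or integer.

vₘ²/aₘ = (21/2)²/2 = 441/8
169/8 < 441/8 → triangular
v_peak = √(169/8·2) = √(169/4) = 13/2
t_a = (13/2)/2 = 13/4; t_c = 0
T = 2·13/4 = 13/2

t_a=13/4 t_c=0 v_peak=13/2 T=13/2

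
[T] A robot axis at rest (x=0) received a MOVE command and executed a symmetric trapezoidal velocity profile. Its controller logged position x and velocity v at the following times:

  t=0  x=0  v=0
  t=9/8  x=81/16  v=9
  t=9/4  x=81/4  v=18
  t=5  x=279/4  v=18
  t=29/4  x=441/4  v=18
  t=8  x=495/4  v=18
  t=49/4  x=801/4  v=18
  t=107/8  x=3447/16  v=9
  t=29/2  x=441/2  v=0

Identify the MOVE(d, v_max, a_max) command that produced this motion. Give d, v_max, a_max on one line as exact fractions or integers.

d=441/2 v_max=18 a_max=8

final state: t=29/2, x=441/2, v=0 → d = 441/2
a_max = (9−0)/(9/8−0) = 8
max v = 18 over t∈[9/4,49/4] → v_max = 18
check: 18·(9/4+10) = 441/2 ✓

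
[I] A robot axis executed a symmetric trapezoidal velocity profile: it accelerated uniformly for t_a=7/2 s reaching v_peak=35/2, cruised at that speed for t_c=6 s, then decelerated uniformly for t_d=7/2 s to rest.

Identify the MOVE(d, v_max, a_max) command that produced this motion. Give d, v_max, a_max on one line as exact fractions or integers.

d=665/4 v_max=35/2 a_max=5

a_max = (35/2)/(7/2) = 5
d_a = ½·35/2·7/2 = 245/8; d_c = 35/2·6 = 105
d = 2·245/8 + 105 = 665/4
t_c = 6 > 0 → v_max = v_peak = 35/2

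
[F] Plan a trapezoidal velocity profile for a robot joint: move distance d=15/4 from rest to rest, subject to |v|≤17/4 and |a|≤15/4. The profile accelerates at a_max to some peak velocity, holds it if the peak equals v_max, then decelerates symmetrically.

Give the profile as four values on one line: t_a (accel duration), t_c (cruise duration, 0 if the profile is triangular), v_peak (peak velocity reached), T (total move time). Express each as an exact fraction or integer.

v_max²/a_max = (17/4)²/(15/4) = 289/60
15/4 < 289/60 ⇒ no cruise
v_peak = √(15/4·15/4) = √(225/16) = 15/4
t_a = (15/4)/(15/4) = 1; t_c = 0
T = 2·1 = 2

t_a=1 t_c=0 v_peak=15/4 T=2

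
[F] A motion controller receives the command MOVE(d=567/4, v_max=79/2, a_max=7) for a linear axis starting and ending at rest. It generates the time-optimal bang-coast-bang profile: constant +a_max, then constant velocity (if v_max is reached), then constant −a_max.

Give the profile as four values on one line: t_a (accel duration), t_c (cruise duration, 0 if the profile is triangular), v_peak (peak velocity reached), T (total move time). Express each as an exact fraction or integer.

t_a=9/2 t_c=0 v_peak=63/2 T=9

(v_max)²/a_max = (79/2)²/7 = 6241/28
567/4 < 6241/28 so t_c = 0
v_peak = √(567/4·7) = √(3969/4) = 63/2
t_a = (63/2)/7 = 9/2; t_c = 0
T = 2·9/2 = 9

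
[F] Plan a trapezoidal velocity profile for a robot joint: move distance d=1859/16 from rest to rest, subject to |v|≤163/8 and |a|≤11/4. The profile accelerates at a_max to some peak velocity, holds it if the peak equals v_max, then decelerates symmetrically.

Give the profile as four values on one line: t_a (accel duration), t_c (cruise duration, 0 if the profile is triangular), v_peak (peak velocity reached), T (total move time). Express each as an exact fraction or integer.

(v_max)²/a_max = (163/8)²/(11/4) = 26569/176
1859/16 < 26569/176 → triangular
v_peak = √(1859/16·11/4) = √(20449/64) = 143/8
t_a = (143/8)/(11/4) = 13/2; t_c = 0
T = 2·13/2 = 13

t_a=13/2 t_c=0 v_peak=143/8 T=13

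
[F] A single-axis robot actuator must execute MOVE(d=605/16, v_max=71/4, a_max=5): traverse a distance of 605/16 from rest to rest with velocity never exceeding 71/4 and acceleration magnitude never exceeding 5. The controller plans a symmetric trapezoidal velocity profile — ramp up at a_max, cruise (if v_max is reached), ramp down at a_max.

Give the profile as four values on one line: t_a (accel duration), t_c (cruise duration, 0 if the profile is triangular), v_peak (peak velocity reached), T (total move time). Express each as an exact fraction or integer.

vₘ²/aₘ = (71/4)²/5 = 5041/80
605/16 < 5041/80 ⇒ no cruise
v_peak = √(605/16·5) = √(3025/16) = 55/4
t_a = (55/4)/5 = 11/4; t_c = 0
T = 2·11/4 = 11/2

t_a=11/4 t_c=0 v_peak=55/4 T=11/2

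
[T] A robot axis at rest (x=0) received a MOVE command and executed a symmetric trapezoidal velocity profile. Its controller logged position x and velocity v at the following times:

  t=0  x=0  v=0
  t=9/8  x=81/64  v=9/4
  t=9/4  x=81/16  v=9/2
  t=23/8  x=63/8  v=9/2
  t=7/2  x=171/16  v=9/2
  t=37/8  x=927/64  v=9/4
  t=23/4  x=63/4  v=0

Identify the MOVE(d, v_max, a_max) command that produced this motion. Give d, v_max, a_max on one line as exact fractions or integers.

final state: t=23/4, x=63/4, v=0 → d = 63/4
a_max = (9/4−0)/(9/8−0) = 2
max v = 9/2 over t∈[9/4,7/2] → v_max = 9/2
check: 9/2·(9/4+5/4) = 63/4 ✓

d=63/4 v_max=9/2 a_max=2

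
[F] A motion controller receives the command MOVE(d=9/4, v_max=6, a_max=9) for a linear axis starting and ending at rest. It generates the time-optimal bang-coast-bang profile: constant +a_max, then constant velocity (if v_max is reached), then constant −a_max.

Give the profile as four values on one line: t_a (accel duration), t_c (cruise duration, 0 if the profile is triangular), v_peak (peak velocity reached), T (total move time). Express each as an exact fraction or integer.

(v_max)²/a_max = 6²/9 = 4
9/4 < 4 ⇒ no cruise
v_peak = √(9/4·9) = √(81/4) = 9/2
t_a = (9/2)/9 = 1/2; t_c = 0
T = 2·1/2 = 1

t_a=1/2 t_c=0 v_peak=9/2 T=1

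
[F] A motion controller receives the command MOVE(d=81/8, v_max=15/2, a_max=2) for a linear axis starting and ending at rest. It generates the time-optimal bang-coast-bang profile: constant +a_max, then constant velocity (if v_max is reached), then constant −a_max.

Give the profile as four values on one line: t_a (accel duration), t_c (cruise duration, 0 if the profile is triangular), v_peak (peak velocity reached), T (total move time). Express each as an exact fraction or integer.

vₘ²/aₘ = (15/2)²/2 = 225/8
81/8 < 225/8 → triangular
v_peak = √(81/8·2) = √(81/4) = 9/2
t_a = (9/2)/2 = 9/4; t_c = 0
T = 2·9/4 = 9/2

t_a=9/4 t_c=0 v_peak=9/2 T=9/2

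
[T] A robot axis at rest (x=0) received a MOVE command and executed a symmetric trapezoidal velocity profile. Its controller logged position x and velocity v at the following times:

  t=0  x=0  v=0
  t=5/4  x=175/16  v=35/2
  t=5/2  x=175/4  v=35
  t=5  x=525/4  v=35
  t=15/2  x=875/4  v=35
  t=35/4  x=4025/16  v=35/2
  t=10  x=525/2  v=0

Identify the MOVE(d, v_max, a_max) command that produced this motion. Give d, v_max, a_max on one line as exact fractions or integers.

final state: t=10, x=525/2, v=0 → d = 525/2
a_max = (35/2−0)/(5/4−0) = 14
max v = 35 over t∈[5/2,15/2] → v_max = 35
check: 35·(5/2+5) = 525/2 ✓

d=525/2 v_max=35 a_max=14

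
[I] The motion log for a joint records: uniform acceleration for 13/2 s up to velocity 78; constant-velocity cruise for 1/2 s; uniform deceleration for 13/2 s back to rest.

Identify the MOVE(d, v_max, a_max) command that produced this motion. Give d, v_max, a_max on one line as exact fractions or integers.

a_max = 78/(13/2) = 12
d_a = ½·78·13/2 = 507/2; d_c = 78·1/2 = 39
d = 2·507/2 + 39 = 546
t_c = 1/2 > 0 → v_max = v_peak = 78

d=546 v_max=78 a_max=12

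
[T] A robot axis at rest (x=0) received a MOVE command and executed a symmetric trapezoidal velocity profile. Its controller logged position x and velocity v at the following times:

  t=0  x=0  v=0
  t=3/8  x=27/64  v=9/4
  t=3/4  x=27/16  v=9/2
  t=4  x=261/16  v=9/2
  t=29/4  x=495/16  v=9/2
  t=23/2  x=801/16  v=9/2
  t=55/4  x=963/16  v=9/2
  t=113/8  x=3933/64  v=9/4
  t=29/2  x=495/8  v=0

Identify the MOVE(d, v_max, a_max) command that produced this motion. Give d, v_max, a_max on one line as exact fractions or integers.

final state: t=29/2, x=495/8, v=0 → d = 495/8
a_max = (9/4−0)/(3/8−0) = 6
max v = 9/2 over t∈[3/4,55/4] → v_max = 9/2
check: 9/2·(3/4+13) = 495/8 ✓

d=495/8 v_max=9/2 a_max=6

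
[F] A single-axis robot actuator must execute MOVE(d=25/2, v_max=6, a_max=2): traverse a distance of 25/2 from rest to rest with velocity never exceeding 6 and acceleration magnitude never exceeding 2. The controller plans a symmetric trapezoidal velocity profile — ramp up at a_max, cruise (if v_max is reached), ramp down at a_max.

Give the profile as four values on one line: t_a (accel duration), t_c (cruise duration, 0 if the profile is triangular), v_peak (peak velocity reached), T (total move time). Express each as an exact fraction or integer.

(v_max)²/a_max = 6²/2 = 18
25/2 < 18 → triangular
v_peak = √(25/2·2) = √25 = 5
t_a = 5/2; t_c = 0
T = 2·5/2 = 5

t_a=5/2 t_c=0 v_peak=5 T=5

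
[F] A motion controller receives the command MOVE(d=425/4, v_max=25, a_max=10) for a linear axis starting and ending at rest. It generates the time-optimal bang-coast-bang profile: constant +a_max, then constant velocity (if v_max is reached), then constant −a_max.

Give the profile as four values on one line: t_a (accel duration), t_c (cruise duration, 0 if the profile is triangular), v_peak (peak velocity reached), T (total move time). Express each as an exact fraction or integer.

t_a=5/2 t_c=7/4 v_peak=25 T=27/4

(v_max)²/a_max = 25²/10 = 125/2
425/4 ≥ 125/2 ⇒ cruise phase
t_a = 25/10 = 5/2; v_peak = 25
d_cruise = 425/4 − 125/2 = 175/4; t_c = (175/4)/25 = 7/4
T = 2·5/2 + 7/4 = 27/4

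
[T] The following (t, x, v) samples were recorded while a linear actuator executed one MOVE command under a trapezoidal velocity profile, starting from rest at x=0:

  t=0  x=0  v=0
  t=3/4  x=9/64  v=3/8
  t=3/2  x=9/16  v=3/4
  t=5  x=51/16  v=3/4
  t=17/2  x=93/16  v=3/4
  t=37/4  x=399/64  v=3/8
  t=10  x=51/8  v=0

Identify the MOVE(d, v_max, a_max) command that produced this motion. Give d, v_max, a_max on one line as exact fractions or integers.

d=51/8 v_max=3/4 a_max=1/2

final state: t=10, x=51/8, v=0 → d = 51/8
a_max = (3/8−0)/(3/4−0) = 1/2
max v = 3/4 over t∈[3/2,17/2] → v_max = 3/4
check: 3/4·(3/2+7) = 51/8 ✓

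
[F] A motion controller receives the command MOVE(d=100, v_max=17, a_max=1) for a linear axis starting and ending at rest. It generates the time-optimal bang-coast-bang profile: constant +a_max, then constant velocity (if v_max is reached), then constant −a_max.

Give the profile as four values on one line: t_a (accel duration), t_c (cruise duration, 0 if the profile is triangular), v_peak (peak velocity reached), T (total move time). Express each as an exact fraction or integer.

t_a=10 t_c=0 v_peak=10 T=20

vₘ²/aₘ = 17²/1 = 289
100 < 289 ⇒ no cruise
v_peak = √(100·1) = √100 = 10
t_a = 10/1 = 10; t_c = 0
T = 2·10 = 20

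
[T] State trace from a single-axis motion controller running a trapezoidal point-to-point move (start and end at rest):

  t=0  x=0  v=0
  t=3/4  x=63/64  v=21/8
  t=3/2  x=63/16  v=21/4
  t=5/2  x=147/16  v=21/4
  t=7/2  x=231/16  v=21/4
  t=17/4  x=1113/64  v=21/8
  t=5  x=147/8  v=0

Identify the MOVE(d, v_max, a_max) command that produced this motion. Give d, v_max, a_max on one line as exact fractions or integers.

final state: t=5, x=147/8, v=0 → d = 147/8
a_max = (21/8−0)/(3/4−0) = 7/2
max v = 21/4 over t∈[3/2,7/2] → v_max = 21/4
check: 21/4·(3/2+2) = 147/8 ✓

d=147/8 v_max=21/4 a_max=7/2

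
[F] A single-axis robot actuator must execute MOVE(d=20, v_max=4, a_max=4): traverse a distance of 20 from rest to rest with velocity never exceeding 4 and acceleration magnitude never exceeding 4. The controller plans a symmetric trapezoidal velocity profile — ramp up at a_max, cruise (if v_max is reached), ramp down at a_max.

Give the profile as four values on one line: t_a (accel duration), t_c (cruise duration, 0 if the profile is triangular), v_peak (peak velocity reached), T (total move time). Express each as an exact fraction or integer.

t_a=1 t_c=4 v_peak=4 T=6

vₘ²/aₘ = 4²/4 = 4
20 ≥ 4 → trapezoidal
t_a = 4/4 = 1; v_peak = 4
d_cruise = 20 − 4 = 16; t_c = 16/4 = 4
T = 2·1 + 4 = 6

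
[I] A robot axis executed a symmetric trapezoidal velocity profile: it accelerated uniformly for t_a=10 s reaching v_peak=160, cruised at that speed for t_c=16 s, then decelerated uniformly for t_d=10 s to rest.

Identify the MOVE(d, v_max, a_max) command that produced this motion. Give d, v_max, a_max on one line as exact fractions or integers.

a_max = 160/10 = 16
d_a = ½·160·10 = 800; d_c = 160·16 = 2560
d = 2·800 + 2560 = 4160
t_c = 16 > 0 so v_max = 160

d=4160 v_max=160 a_max=16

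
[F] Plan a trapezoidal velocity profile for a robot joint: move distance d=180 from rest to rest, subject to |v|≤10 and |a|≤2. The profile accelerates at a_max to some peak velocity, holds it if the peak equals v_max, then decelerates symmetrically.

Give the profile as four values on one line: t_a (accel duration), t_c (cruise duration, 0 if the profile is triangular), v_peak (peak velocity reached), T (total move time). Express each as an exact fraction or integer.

t_a=5 t_c=13 v_peak=10 T=23

(v_max)²/a_max = 10²/2 = 50
180 ≥ 50 → trapezoidal
t_a = 10/2 = 5; v_peak = 10
d_cruise = 180 − 50 = 130; t_c = 130/10 = 13
T = 2·5 + 13 = 23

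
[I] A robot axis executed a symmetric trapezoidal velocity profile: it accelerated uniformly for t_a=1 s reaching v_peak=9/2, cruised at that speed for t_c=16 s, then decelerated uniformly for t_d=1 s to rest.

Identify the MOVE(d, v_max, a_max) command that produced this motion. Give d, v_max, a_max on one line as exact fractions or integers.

a_max = (9/2)/1 = 9/2
d_a = ½·9/2·1 = 9/4; d_c = 9/2·16 = 72
d = 2·9/4 + 72 = 153/2
t_c = 16 > 0 ⇒ limit active, v_max = 9/2

d=153/2 v_max=9/2 a_max=9/2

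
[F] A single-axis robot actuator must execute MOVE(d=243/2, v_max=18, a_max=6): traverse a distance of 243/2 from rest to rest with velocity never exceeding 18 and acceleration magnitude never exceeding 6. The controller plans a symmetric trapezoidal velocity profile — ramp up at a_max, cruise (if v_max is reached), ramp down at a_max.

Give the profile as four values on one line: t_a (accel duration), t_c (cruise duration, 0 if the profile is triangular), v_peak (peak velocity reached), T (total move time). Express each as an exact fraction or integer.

t_a=3 t_c=15/4 v_peak=18 T=39/4

vₘ²/aₘ = 18²/6 = 54
243/2 ≥ 54 ⇒ cruise phase
t_a = 18/6 = 3; v_peak = 18
d_cruise = 243/2 − 54 = 135/2; t_c = (135/2)/18 = 15/4
T = 2·3 + 15/4 = 39/4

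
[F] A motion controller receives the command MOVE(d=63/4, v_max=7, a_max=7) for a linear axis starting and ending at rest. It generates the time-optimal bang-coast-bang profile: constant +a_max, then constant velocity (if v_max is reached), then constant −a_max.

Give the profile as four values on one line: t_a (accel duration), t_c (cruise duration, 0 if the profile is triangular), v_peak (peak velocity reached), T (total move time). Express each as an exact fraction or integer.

t_a=1 t_c=5/4 v_peak=7 T=13/4

vₘ²/aₘ = 7²/7 = 7
63/4 ≥ 7 → trapezoidal
t_a = 7/7 = 1; v_peak = 7
d_cruise = 63/4 − 7 = 35/4; t_c = (35/4)/7 = 5/4
T = 2·1 + 5/4 = 13/4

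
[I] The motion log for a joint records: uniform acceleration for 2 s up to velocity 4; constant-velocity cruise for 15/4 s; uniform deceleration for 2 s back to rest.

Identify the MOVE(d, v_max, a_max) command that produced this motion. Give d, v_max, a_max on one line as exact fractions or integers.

d=23 v_max=4 a_max=2

a_max = 4/2 = 2
d_a = ½·4·2 = 4; d_c = 4·15/4 = 15
d = 2·4 + 15 = 23
t_c = 15/4 > 0 ⇒ limit active, v_max = 4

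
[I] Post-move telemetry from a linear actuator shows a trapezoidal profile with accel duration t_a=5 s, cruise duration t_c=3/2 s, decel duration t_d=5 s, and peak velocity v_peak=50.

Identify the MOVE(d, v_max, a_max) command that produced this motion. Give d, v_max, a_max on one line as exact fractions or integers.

a_max = 50/5 = 10
d_a = ½·50·5 = 125; d_c = 50·3/2 = 75
d = 2·125 + 75 = 325
t_c = 3/2 > 0 so v_max = 50

d=325 v_max=50 a_max=10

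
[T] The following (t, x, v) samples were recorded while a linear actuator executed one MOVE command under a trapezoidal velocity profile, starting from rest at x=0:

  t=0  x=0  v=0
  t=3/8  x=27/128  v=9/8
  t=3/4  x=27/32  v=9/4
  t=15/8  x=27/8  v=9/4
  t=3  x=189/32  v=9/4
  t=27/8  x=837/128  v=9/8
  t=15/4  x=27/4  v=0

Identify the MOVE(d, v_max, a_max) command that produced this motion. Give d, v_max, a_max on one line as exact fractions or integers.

final state: t=15/4, x=27/4, v=0 → d = 27/4
a_max = (9/8−0)/(3/8−0) = 3
max v = 9/4 over t∈[3/4,3] → v_max = 9/4
check: 9/4·(3/4+9/4) = 27/4 ✓

d=27/4 v_max=9/4 a_max=3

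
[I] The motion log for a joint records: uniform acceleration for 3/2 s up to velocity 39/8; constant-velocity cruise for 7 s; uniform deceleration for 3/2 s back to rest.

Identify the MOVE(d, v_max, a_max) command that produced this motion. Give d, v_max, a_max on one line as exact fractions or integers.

d=663/16 v_max=39/8 a_max=13/4

a_max = (39/8)/(3/2) = 13/4
d_a = ½·39/8·3/2 = 117/32; d_c = 39/8·7 = 273/8
d = 2·117/32 + 273/8 = 663/16
t_c = 7 > 0 so v_max = 39/8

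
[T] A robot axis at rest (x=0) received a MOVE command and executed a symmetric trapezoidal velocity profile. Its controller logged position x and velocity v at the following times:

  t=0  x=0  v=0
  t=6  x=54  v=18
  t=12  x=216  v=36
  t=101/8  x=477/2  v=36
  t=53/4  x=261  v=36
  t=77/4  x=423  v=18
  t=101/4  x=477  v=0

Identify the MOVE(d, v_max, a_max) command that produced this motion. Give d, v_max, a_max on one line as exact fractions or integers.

d=477 v_max=36 a_max=3

final state: t=101/4, x=477, v=0 → d = 477
a_max = (18−0)/(6−0) = 3
max v = 36 over t∈[12,53/4] → v_max = 36
check: 36·(12+5/4) = 477 ✓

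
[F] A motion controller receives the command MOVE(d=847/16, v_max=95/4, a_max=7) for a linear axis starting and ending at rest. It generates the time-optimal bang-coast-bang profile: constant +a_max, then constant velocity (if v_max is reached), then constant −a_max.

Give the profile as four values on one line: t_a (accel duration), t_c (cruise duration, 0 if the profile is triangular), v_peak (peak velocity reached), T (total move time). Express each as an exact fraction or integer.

t_a=11/4 t_c=0 v_peak=77/4 T=11/2

v_max²/a_max = (95/4)²/7 = 9025/112
847/16 < 9025/112 so t_c = 0
v_peak = √(847/16·7) = √(5929/16) = 77/4
t_a = (77/4)/7 = 11/4; t_c = 0
T = 2·11/4 = 11/2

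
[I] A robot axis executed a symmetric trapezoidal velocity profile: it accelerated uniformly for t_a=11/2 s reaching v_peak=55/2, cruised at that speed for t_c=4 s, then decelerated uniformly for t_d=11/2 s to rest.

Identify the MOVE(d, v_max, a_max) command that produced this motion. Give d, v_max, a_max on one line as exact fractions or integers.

d=1045/4 v_max=55/2 a_max=5

a_max = (55/2)/(11/2) = 5
d_a = ½·55/2·11/2 = 605/8; d_c = 55/2·4 = 110
d = 2·605/8 + 110 = 1045/4
t_c = 4 > 0 → v_max = v_peak = 55/2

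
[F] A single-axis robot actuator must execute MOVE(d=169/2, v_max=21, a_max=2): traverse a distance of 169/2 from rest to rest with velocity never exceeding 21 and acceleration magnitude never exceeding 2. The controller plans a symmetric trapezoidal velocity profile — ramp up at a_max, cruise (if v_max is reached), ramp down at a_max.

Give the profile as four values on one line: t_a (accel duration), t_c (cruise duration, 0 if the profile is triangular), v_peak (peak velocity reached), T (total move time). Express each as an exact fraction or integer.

t_a=13/2 t_c=0 v_peak=13 T=13

(v_max)²/a_max = 21²/2 = 441/2
169/2 < 441/2 ⇒ no cruise
v_peak = √(169/2·2) = √169 = 13
t_a = 13/2; t_c = 0
T = 2·13/2 = 13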